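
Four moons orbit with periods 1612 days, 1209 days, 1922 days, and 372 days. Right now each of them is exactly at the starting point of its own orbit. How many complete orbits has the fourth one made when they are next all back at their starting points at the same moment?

They are all back at their starting positions together after one LCM of the periods.
1612 = 2^2 × 13 × 31
1209 = 3 × 13 × 31
1922 = 2 × 31^2
372 = 2^2 × 3 × 31
LCM(1612, 1209, 1922, 372) = 2^2 × 3 × 13 × 31^2 = 149916.
Orbits for period 372: 149916 / 372 = 403.

403 orbits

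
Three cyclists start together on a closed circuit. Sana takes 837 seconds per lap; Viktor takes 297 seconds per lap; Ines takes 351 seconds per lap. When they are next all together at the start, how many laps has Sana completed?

They are all back at their starting positions together after one LCM of the periods.
837 = 3^3 × 31
297 = 3^3 × 11
351 = 3^3 × 13
LCM(837, 297, 351) = 3^3 × 11 × 13 × 31 = 119691.
Laps for period 837: 119691 / 837 = 143.

143 laps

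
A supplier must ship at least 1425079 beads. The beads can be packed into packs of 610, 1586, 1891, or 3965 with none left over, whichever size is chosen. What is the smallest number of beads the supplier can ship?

1474980

The number of beads must be a common multiple of 610, 1586, 1891, and 3965, so a multiple of their LCM.
610 = 2 × 5 × 61
1586 = 2 × 13 × 61
1891 = 31 × 61
3965 = 5 × 13 × 61
LCM(610, 1586, 1891, 3965) = 2 × 5 × 13 × 31 × 61 = 245830.
Smallest multiple of 245830 that is ≥ 1425079: ⌈1425079/245830⌉ × 245830 = 6 × 245830 = 1474980.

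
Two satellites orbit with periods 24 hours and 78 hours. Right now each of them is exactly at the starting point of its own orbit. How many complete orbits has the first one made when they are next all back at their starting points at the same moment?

They are all back at their starting positions together after one LCM of the periods.
24 = 2^3 × 3
78 = 2 × 3 × 13
LCM(24, 78) = 2^3 × 3 × 13 = 312.
Orbits for period 24: 312 / 24 = 13.

13 orbits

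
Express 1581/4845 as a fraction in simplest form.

31/95

1581 = 3 × 17 × 31
4845 = 3 × 5 × 17 × 19
gcd(1581, 4845) = 3 × 17 = 51.
Divide numerator and denominator by 51: 1581/4845 = 31/95.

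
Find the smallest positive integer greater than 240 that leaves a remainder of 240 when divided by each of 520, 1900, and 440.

N − 240 must be a common multiple of 520, 1900, and 440.
520 = 2^3 × 5 × 13
1900 = 2^2 × 5^2 × 19
440 = 2^3 × 5 × 11
LCM(520, 1900, 440) = 2^3 × 5^2 × 11 × 13 × 19 = 543400.
Smallest N > 240 is LCM + 240 = 543400 + 240 = 543640.

543640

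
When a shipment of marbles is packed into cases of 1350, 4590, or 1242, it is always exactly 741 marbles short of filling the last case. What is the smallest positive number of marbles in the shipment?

Being 741 short of a full case of size k means N ≡ −741 (mod k), i.e. N + 741 is a multiple of each size.
1350 = 2 × 3^3 × 5^2
4590 = 2 × 3^3 × 5 × 17
1242 = 2 × 3^3 × 23
LCM(1350, 4590, 1242) = 2 × 3^3 × 5^2 × 17 × 23 = 527850.
Smallest positive N is 527850 − 741 = 527109.

527109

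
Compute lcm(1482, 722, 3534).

1482 = 2 × 3 × 13 × 19
722 = 2 × 19^2
3534 = 2 × 3 × 19 × 31
LCM(1482, 722, 3534) = 2 × 3 × 13 × 19^2 × 31 = 872898.

872898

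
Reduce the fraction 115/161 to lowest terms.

5/7

115 = 5 × 23
161 = 7 × 23
gcd(115, 161) = 23.
Divide numerator and denominator by 23: 115/161 = 5/7.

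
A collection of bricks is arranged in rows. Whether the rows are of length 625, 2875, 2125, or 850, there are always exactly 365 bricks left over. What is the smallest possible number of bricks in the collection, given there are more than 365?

N − 365 must be a common multiple of 625, 2875, 2125, and 850.
625 = 5^4
2875 = 5^3 × 23
2125 = 5^3 × 17
850 = 2 × 5^2 × 17
LCM(625, 2875, 2125, 850) = 2 × 5^4 × 17 × 23 = 488750.
Smallest N > 365 is LCM + 365 = 488750 + 365 = 489115.

489115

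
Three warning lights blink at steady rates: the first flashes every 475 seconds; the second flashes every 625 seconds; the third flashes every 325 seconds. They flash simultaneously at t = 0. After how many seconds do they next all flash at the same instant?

154375 seconds

They coincide at every common multiple of the periods; the first is the LCM.
475 = 5^2 × 19
625 = 5^4
325 = 5^2 × 13
LCM(475, 625, 325) = 5^4 × 13 × 19 = 154375.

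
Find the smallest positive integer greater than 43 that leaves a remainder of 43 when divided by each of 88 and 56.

N − 43 must be a common multiple of 88 and 56.
88 = 2^3 × 11
56 = 2^3 × 7
LCM(88, 56) = 2^3 × 7 × 11 = 616.
Smallest N > 43 is LCM + 43 = 616 + 43 = 659.

659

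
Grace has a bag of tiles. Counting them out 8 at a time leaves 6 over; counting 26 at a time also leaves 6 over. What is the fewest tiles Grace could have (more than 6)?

110

N − 6 must be a common multiple of 8 and 26.
8 = 2^3
26 = 2 × 13
LCM(8, 26) = 2^3 × 13 = 104.
Smallest N > 6 is LCM + 6 = 104 + 6 = 110.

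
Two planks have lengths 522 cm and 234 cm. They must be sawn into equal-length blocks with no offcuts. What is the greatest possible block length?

By the Euclidean algorithm:
522 = 2 × 234 + 54
234 = 4 × 54 + 18
54 = 3 × 18 + 0
gcd(522, 234) = 18.

18 cm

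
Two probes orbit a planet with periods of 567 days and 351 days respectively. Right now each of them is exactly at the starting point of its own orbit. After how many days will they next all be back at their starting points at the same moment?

The first simultaneous occurrence is after LCM of the individual periods.
567 = 3^4 × 7
351 = 3^3 × 13
LCM(567, 351) = 3^4 × 7 × 13 = 7371.

7371 days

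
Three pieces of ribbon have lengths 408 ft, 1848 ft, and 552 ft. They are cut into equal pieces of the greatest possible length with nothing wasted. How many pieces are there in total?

117

Piece length = gcd(408, 1848, 552).
408 = 2^3 × 3 × 17
1848 = 2^3 × 3 × 7 × 11
552 = 2^3 × 3 × 23
gcd(408, 1848, 552) = 2^3 × 3 = 24.
Total pieces = 408/24 + 1848/24 + 552/24 = 17 + 77 + 23 = 117.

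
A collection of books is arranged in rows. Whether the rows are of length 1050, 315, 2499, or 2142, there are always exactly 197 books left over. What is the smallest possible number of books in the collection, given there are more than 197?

375047

N − 197 must be a common multiple of 1050, 315, 2499, and 2142.
1050 = 2 × 3 × 5^2 × 7
315 = 3^2 × 5 × 7
2499 = 3 × 7^2 × 17
2142 = 2 × 3^2 × 7 × 17
LCM(1050, 315, 2499, 2142) = 2 × 3^2 × 5^2 × 7^2 × 17 = 374850.
Smallest N > 197 is LCM + 197 = 374850 + 197 = 375047.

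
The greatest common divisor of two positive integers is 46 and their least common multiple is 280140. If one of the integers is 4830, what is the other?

For two integers, gcd × lcm = product, so the other is (46 × 280140) / 4830 = 12886440 / 4830 = 2668.

2668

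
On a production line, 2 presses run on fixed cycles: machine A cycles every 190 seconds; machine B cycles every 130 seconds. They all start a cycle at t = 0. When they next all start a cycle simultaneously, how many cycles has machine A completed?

All finish a whole number of cycles simultaneously at t = LCM of the periods.
190 = 2 × 5 × 19
130 = 2 × 5 × 13
LCM(190, 130) = 2 × 5 × 13 × 19 = 2470.
Cycles for period 190: 2470 / 190 = 13.

13 cycles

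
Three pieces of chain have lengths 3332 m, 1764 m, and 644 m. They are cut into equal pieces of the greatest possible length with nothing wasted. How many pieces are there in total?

205

Piece length = gcd(3332, 1764, 644).
3332 = 2^2 × 7^2 × 17
1764 = 2^2 × 3^2 × 7^2
644 = 2^2 × 7 × 23
gcd(3332, 1764, 644) = 2^2 × 7 = 28.
Total pieces = 3332/28 + 1764/28 + 644/28 = 119 + 63 + 23 = 205.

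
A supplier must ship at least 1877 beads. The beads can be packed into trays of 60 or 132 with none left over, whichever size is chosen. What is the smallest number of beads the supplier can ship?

The number of beads must be a common multiple of 60 and 132, so a multiple of their LCM.
60 = 2^2 × 3 × 5
132 = 2^2 × 3 × 11
LCM(60, 132) = 2^2 × 3 × 5 × 11 = 660.
Smallest multiple of 660 that is ≥ 1877: ⌈1877/660⌉ × 660 = 3 × 660 = 1980.

1980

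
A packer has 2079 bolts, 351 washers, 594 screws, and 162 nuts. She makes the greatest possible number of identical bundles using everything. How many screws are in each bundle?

22

Number of bundles = gcd(2079, 351, 594, 162).
2079 = 3^3 × 7 × 11
351 = 3^3 × 13
594 = 2 × 3^3 × 11
162 = 2 × 3^4
gcd(2079, 351, 594, 162) = 3^3 = 27.
screws per bundle = 594 / 27 = 22.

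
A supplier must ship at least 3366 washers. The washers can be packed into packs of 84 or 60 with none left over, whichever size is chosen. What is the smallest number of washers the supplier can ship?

The number of washers must be a common multiple of 84 and 60, so a multiple of their LCM.
84 = 2^2 × 3 × 7
60 = 2^2 × 3 × 5
LCM(84, 60) = 2^2 × 3 × 5 × 7 = 420.
Smallest multiple of 420 that is ≥ 3366: ⌈3366/420⌉ × 420 = 9 × 420 = 3780.

3780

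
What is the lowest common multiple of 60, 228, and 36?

3420

60 = 2^2 × 3 × 5
228 = 2^2 × 3 × 19
36 = 2^2 × 3^2
LCM(60, 228, 36) = 2^2 × 3^2 × 5 × 19 = 3420.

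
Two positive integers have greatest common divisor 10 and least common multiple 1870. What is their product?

18700

For any two positive integers, gcd × lcm = product = 10 × 1870 = 18700.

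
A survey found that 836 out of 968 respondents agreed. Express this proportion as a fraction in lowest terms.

836 = 2^2 × 11 × 19
968 = 2^3 × 11^2
gcd(836, 968) = 2^2 × 11 = 44.
Divide numerator and denominator by 44: 836/968 = 19/22.

19/22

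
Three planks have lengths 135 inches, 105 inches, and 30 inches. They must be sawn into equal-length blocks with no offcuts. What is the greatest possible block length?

This is the greatest common divisor of 135, 105, and 30.
135 = 3^3 × 5
105 = 3 × 5 × 7
30 = 2 × 3 × 5
gcd(135, 105, 30) = 3 × 5 = 15.

15 inches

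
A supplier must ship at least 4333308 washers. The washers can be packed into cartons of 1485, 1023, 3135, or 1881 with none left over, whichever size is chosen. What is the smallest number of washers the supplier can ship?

The number of washers must be a common multiple of 1485, 1023, 3135, and 1881, so a multiple of their LCM.
1485 = 3^3 × 5 × 11
1023 = 3 × 11 × 31
3135 = 3 × 5 × 11 × 19
1881 = 3^2 × 11 × 19
LCM(1485, 1023, 3135, 1881) = 3^3 × 5 × 11 × 19 × 31 = 874665.
Smallest multiple of 874665 that is ≥ 4333308: ⌈4333308/874665⌉ × 874665 = 5 × 874665 = 4373325.

4373325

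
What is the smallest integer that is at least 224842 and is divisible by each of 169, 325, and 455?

236600

The integer must be a common multiple of 169, 325, and 455, so a multiple of their LCM.
169 = 13^2
325 = 5^2 × 13
455 = 5 × 7 × 13
LCM(169, 325, 455) = 5^2 × 7 × 13^2 = 29575.
Smallest multiple of 29575 that is ≥ 224842: ⌈224842/29575⌉ × 29575 = 8 × 29575 = 236600.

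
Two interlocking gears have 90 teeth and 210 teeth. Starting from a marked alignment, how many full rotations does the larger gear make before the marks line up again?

All finish a whole number of cycles simultaneously at t = LCM of the periods.
90 = 2 × 3^2 × 5
210 = 2 × 3 × 5 × 7
LCM(90, 210) = 2 × 3^2 × 5 × 7 = 630.
Rotations for period 210: 630 / 210 = 3.

3 rotations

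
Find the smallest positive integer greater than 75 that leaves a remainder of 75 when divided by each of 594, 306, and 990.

50565

N − 75 must be a common multiple of 594, 306, and 990.
594 = 2 × 3^3 × 11
306 = 2 × 3^2 × 17
990 = 2 × 3^2 × 5 × 11
LCM(594, 306, 990) = 2 × 3^3 × 5 × 11 × 17 = 50490.
Smallest N > 75 is LCM + 75 = 50490 + 75 = 50565.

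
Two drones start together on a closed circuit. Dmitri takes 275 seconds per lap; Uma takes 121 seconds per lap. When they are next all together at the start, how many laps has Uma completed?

All finish a whole number of cycles simultaneously at t = LCM of the periods.
275 = 5^2 × 11
121 = 11^2
LCM(275, 121) = 5^2 × 11^2 = 3025.
Laps for period 121: 3025 / 121 = 25.

25 laps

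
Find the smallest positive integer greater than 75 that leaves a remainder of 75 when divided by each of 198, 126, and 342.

26409

N − 75 must be a common multiple of 198, 126, and 342.
198 = 2 × 3^2 × 11
126 = 2 × 3^2 × 7
342 = 2 × 3^2 × 19
LCM(198, 126, 342) = 2 × 3^2 × 7 × 11 × 19 = 26334.
Smallest N > 75 is LCM + 75 = 26334 + 75 = 26409.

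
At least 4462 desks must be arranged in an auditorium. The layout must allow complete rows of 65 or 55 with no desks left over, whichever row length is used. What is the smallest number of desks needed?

5005

The number of desks must be a common multiple of 65 and 55, so a multiple of their LCM.
65 = 5 × 13
55 = 5 × 11
LCM(65, 55) = 5 × 11 × 13 = 715.
Smallest multiple of 715 that is ≥ 4462: ⌈4462/715⌉ × 715 = 7 × 715 = 5005.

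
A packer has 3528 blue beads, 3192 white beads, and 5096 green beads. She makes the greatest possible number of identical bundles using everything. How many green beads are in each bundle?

91

Number of bundles = gcd(3528, 3192, 5096).
3528 = 2^3 × 3^2 × 7^2
3192 = 2^3 × 3 × 7 × 19
5096 = 2^3 × 7^2 × 13
gcd(3528, 3192, 5096) = 2^3 × 7 = 56.
green beads per bundle = 5096 / 56 = 91.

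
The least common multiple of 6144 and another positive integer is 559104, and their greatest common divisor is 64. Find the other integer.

5824

gcd × lcm = product of the two integers, so the other integer is (64 × 559104) / 6144 = 5824.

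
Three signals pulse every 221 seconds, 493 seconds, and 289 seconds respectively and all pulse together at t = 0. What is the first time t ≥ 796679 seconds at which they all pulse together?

Joint pulses occur at multiples of LCM(221, 493, 289).
221 = 13 × 17
493 = 17 × 29
289 = 17^2
LCM(221, 493, 289) = 13 × 17^2 × 29 = 108953.
Smallest multiple of 108953 that is ≥ 796679: ⌈796679/108953⌉ × 108953 = 8 × 108953 = 871624.

871624 seconds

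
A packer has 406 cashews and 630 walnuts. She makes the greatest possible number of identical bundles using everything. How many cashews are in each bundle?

29

Number of bundles = gcd(406, 630).
406 = 2 × 7 × 29
630 = 2 × 3^2 × 5 × 7
gcd(406, 630) = 2 × 7 = 14.
cashews per bundle = 406 / 14 = 29.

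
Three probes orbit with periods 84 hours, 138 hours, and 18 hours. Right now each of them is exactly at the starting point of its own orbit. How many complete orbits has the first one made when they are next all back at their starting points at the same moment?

69 orbits

The first common completion time is the LCM of the periods.
84 = 2^2 × 3 × 7
138 = 2 × 3 × 23
18 = 2 × 3^2
LCM(84, 138, 18) = 2^2 × 3^2 × 7 × 23 = 5796.
Orbits for period 84: 5796 / 84 = 69.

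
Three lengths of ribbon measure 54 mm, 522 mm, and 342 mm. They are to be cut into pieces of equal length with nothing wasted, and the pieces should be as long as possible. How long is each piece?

18 mm

Each piece length must divide every original length, so the longest possible is gcd(54, 522, 342).
54 = 2 × 3^3
522 = 2 × 3^2 × 29
342 = 2 × 3^2 × 19
gcd(54, 522, 342) = 2 × 3^2 = 18.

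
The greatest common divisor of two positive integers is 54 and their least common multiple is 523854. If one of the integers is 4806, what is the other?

For two integers, gcd × lcm = product, so the other is (54 × 523854) / 4806 = 28288116 / 4806 = 5886.

5886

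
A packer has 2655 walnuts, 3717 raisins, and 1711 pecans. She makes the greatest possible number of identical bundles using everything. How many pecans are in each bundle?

29

Number of bundles = gcd(2655, 3717, 1711).
2655 = 3^2 × 5 × 59
3717 = 3^2 × 7 × 59
1711 = 29 × 59
gcd(2655, 3717, 1711) = 59.
pecans per bundle = 1711 / 59 = 29.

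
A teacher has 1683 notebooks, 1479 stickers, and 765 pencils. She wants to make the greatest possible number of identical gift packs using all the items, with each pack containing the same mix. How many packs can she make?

The pack count must divide each quantity, so the greatest is gcd(1683, 1479, 765).
1683 = 3^2 × 11 × 17
1479 = 3 × 17 × 29
765 = 3^2 × 5 × 17
gcd(1683, 1479, 765) = 3 × 17 = 51.

51 packs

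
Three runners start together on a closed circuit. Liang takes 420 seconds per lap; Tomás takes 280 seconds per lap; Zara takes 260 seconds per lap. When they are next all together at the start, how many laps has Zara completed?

42 laps

They are all back at their starting positions together after one LCM of the periods.
420 = 2^2 × 3 × 5 × 7
280 = 2^3 × 5 × 7
260 = 2^2 × 5 × 13
LCM(420, 280, 260) = 2^3 × 3 × 5 × 7 × 13 = 10920.
Laps for period 260: 10920 / 260 = 42.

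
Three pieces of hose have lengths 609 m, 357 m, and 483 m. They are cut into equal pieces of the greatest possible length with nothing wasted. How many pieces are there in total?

69

Piece length = gcd(609, 357, 483).
609 = 3 × 7 × 29
357 = 3 × 7 × 17
483 = 3 × 7 × 23
gcd(609, 357, 483) = 3 × 7 = 21.
Total pieces = 609/21 + 357/21 + 483/21 = 29 + 17 + 23 = 69.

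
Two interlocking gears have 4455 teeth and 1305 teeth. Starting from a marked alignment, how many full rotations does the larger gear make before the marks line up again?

29 rotations

All finish a whole number of cycles simultaneously at t = LCM of the periods.
4455 = 3^4 × 5 × 11
1305 = 3^2 × 5 × 29
LCM(4455, 1305) = 3^4 × 5 × 11 × 29 = 129195.
Rotations for period 4455: 129195 / 4455 = 29.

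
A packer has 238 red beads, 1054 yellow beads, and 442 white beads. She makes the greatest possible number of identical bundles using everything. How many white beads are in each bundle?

13

Number of bundles = gcd(238, 1054, 442).
238 = 2 × 7 × 17
1054 = 2 × 17 × 31
442 = 2 × 13 × 17
gcd(238, 1054, 442) = 2 × 17 = 34.
white beads per bundle = 442 / 34 = 13.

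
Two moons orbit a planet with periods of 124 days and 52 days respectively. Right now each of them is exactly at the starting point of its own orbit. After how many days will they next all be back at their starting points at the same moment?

1612 days

We need the least common multiple of the intervals.
124 = 2^2 × 31
52 = 2^2 × 13
LCM(124, 52) = 2^2 × 13 × 31 = 1612.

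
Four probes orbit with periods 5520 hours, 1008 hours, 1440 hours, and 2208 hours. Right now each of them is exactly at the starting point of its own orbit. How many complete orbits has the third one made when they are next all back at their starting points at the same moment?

161 orbits

The first common completion time is the LCM of the periods.
5520 = 2^4 × 3 × 5 × 23
1008 = 2^4 × 3^2 × 7
1440 = 2^5 × 3^2 × 5
2208 = 2^5 × 3 × 23
LCM(5520, 1008, 1440, 2208) = 2^5 × 3^2 × 5 × 7 × 23 = 231840.
Orbits for period 1440: 231840 / 1440 = 161.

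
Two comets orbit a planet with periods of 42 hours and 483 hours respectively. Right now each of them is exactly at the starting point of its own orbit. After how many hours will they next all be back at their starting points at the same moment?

We need the least common multiple of the intervals.
42 = 2 × 3 × 7
483 = 3 × 7 × 23
LCM(42, 483) = 2 × 3 × 7 × 23 = 966.

966 hours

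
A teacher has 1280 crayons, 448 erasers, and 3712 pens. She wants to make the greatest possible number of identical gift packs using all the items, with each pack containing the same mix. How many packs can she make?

64 packs

The pack count must divide each quantity, so the greatest is gcd(1280, 448, 3712).
1280 = 2^8 × 5
448 = 2^6 × 7
3712 = 2^7 × 29
gcd(1280, 448, 3712) = 2^6 = 64.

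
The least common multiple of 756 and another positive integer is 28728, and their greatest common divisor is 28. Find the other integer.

gcd × lcm = product of the two integers, so the other integer is (28 × 28728) / 756 = 1064.

1064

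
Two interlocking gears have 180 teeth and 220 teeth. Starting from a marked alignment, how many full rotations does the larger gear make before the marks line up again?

9 rotations

All finish a whole number of cycles simultaneously at t = LCM of the periods.
180 = 2^2 × 3^2 × 5
220 = 2^2 × 5 × 11
LCM(180, 220) = 2^2 × 3^2 × 5 × 11 = 1980.
Rotations for period 220: 1980 / 220 = 9.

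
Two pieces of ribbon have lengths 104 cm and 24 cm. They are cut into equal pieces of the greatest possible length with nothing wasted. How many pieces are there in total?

Piece length = gcd(104, 24).
104 = 2^3 × 13
24 = 2^3 × 3
gcd(104, 24) = 2^3 = 8.
Total pieces = 104/8 + 24/8 = 13 + 3 = 16.

16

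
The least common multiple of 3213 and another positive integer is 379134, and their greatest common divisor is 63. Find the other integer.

7434

gcd × lcm = product of the two integers, so the other integer is (63 × 379134) / 3213 = 7434.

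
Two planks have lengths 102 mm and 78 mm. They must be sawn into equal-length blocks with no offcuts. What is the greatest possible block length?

The block length must divide every plank, so the greatest is gcd(102, 78).
102 = 2 × 3 × 17
78 = 2 × 3 × 13
gcd(102, 78) = 2 × 3 = 6.

6 mm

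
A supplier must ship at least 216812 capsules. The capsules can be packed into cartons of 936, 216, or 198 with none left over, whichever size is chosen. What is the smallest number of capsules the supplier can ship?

The number of capsules must be a common multiple of 936, 216, and 198, so a multiple of their LCM.
936 = 2^3 × 3^2 × 13
216 = 2^3 × 3^3
198 = 2 × 3^2 × 11
LCM(936, 216, 198) = 2^3 × 3^3 × 11 × 13 = 30888.
Smallest multiple of 30888 that is ≥ 216812: ⌈216812/30888⌉ × 30888 = 8 × 30888 = 247104.

247104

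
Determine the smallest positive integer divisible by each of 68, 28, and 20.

2380

68 = 2^2 × 17
28 = 2^2 × 7
20 = 2^2 × 5
LCM(68, 28, 20) = 2^2 × 5 × 7 × 17 = 2380.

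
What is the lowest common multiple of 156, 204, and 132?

156 = 2^2 × 3 × 13
204 = 2^2 × 3 × 17
132 = 2^2 × 3 × 11
LCM(156, 204, 132) = 2^2 × 3 × 11 × 13 × 17 = 29172.

29172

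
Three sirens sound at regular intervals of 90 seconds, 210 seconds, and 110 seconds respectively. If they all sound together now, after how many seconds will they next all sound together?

6930 seconds

The first simultaneous occurrence is after LCM of the individual periods.
90 = 2 × 3^2 × 5
210 = 2 × 3 × 5 × 7
110 = 2 × 5 × 11
LCM(90, 210, 110) = 2 × 3^2 × 5 × 7 × 11 = 6930.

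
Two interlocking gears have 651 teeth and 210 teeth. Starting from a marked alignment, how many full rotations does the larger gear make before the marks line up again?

All finish a whole number of cycles simultaneously at t = LCM of the periods.
651 = 3 × 7 × 31
210 = 2 × 3 × 5 × 7
LCM(651, 210) = 2 × 3 × 5 × 7 × 31 = 6510.
Rotations for period 651: 6510 / 651 = 10.

10 rotations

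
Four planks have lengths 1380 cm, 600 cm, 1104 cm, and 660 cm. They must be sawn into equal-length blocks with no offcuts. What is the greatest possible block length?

12 cm

This is the greatest common divisor of 1380, 600, 1104, and 660.
1380 = 2^2 × 3 × 5 × 23
600 = 2^3 × 3 × 5^2
1104 = 2^4 × 3 × 23
660 = 2^2 × 3 × 5 × 11
gcd(1380, 600, 1104, 660) = 2^2 × 3 = 12.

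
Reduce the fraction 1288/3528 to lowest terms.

1288 = 2^3 × 7 × 23
3528 = 2^3 × 3^2 × 7^2
gcd(1288, 3528) = 2^3 × 7 = 56.
Divide numerator and denominator by 56: 1288/3528 = 23/63.

23/63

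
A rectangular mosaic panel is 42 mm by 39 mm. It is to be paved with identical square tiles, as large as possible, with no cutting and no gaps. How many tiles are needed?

182

Tile side = gcd(42, 39).
42 = 2 × 3 × 7
39 = 3 × 13
gcd(42, 39) = 3.
Tiles: (42/3) × (39/3) = 14 × 13 = 182.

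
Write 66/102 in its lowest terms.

11/17

66 = 2 × 3 × 11
102 = 2 × 3 × 17
gcd(66, 102) = 2 × 3 = 6.
Divide numerator and denominator by 6: 66/102 = 11/17.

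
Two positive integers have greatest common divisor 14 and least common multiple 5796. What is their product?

81144

For any two positive integers, gcd × lcm = product = 14 × 5796 = 81144.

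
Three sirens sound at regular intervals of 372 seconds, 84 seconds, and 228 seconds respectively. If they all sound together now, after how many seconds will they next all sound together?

49476 seconds

We need the least common multiple of the intervals.
372 = 2^2 × 3 × 31
84 = 2^2 × 3 × 7
228 = 2^2 × 3 × 19
LCM(372, 84, 228) = 2^2 × 3 × 7 × 19 × 31 = 49476.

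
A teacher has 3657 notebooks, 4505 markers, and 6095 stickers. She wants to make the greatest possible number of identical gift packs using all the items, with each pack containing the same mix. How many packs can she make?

The pack count must divide each quantity, so the greatest is gcd(3657, 4505, 6095).
3657 = 3 × 23 × 53
4505 = 5 × 17 × 53
6095 = 5 × 23 × 53
gcd(3657, 4505, 6095) = 53.

53 packs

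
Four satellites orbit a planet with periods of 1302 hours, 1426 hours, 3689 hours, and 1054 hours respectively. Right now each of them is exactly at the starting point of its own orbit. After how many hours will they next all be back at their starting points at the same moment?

509082 hours

We need the least common multiple of the intervals.
1302 = 2 × 3 × 7 × 31
1426 = 2 × 23 × 31
3689 = 7 × 17 × 31
1054 = 2 × 17 × 31
LCM(1302, 1426, 3689, 1054) = 2 × 3 × 7 × 17 × 23 × 31 = 509082.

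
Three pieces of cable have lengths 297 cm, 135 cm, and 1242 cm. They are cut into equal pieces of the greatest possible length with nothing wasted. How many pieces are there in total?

62

Piece length = gcd(297, 135, 1242).
297 = 3^3 × 11
135 = 3^3 × 5
1242 = 2 × 3^3 × 23
gcd(297, 135, 1242) = 3^3 = 27.
Total pieces = 297/27 + 135/27 + 1242/27 = 11 + 5 + 46 = 62.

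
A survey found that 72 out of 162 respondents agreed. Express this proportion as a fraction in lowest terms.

4/9

72 = 2^3 × 3^2
162 = 2 × 3^4
gcd(72, 162) = 2 × 3^2 = 18.
Divide numerator and denominator by 18: 72/162 = 4/9.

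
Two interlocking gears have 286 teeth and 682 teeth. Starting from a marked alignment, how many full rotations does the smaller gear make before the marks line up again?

The first common completion time is the LCM of the periods.
286 = 2 × 11 × 13
682 = 2 × 11 × 31
LCM(286, 682) = 2 × 11 × 13 × 31 = 8866.
Rotations for period 286: 8866 / 286 = 31.

31 rotations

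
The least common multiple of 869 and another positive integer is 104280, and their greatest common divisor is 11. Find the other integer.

1320

gcd × lcm = product of the two integers, so the other integer is (11 × 104280) / 869 = 1320.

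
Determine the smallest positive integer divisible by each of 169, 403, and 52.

169 = 13^2
403 = 13 × 31
52 = 2^2 × 13
LCM(169, 403, 52) = 2^2 × 13^2 × 31 = 20956.

20956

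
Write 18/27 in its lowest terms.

18 = 2 × 3^2
27 = 3^3
gcd(18, 27) = 3^2 = 9.
Divide numerator and denominator by 9: 18/27 = 2/3.

2/3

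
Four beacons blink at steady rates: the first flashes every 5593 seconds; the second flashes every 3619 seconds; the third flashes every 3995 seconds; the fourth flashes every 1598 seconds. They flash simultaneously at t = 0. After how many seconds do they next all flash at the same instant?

615230 seconds

We need the least common multiple of the intervals.
5593 = 7 × 17 × 47
3619 = 7 × 11 × 47
3995 = 5 × 17 × 47
1598 = 2 × 17 × 47
LCM(5593, 3619, 3995, 1598) = 2 × 5 × 7 × 11 × 17 × 47 = 615230.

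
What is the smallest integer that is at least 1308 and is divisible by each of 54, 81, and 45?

The integer must be a common multiple of 54, 81, and 45, so a multiple of their LCM.
54 = 2 × 3^3
81 = 3^4
45 = 3^2 × 5
LCM(54, 81, 45) = 2 × 3^4 × 5 = 810.
Smallest multiple of 810 that is ≥ 1308: ⌈1308/810⌉ × 810 = 2 × 810 = 1620.

1620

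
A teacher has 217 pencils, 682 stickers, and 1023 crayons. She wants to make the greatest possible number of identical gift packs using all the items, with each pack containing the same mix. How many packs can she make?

31 packs

The pack count must divide each quantity, so the greatest is gcd(217, 682, 1023).
217 = 7 × 31
682 = 2 × 11 × 31
1023 = 3 × 11 × 31
gcd(217, 682, 1023) = 31.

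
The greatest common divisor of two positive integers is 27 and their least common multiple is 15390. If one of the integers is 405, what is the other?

For two integers, gcd × lcm = product, so the other is (27 × 15390) / 405 = 415530 / 405 = 1026.

1026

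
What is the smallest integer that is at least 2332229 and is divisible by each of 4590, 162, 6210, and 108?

2533680

The integer must be a common multiple of 4590, 162, 6210, and 108, so a multiple of their LCM.
4590 = 2 × 3^3 × 5 × 17
162 = 2 × 3^4
6210 = 2 × 3^3 × 5 × 23
108 = 2^2 × 3^3
LCM(4590, 162, 6210, 108) = 2^2 × 3^4 × 5 × 17 × 23 = 633420.
Smallest multiple of 633420 that is ≥ 2332229: ⌈2332229/633420⌉ × 633420 = 4 × 633420 = 2533680.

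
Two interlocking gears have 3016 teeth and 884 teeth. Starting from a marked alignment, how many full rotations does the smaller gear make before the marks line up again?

58 rotations

The first common completion time is the LCM of the periods.
3016 = 2^3 × 13 × 29
884 = 2^2 × 13 × 17
LCM(3016, 884) = 2^3 × 13 × 17 × 29 = 51272.
Rotations for period 884: 51272 / 884 = 58.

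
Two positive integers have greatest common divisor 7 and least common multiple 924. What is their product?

6468

For any two positive integers, gcd × lcm = product = 7 × 924 = 6468.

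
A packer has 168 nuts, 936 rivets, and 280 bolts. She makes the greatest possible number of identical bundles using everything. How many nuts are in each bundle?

Number of bundles = gcd(168, 936, 280).
168 = 2^3 × 3 × 7
936 = 2^3 × 3^2 × 13
280 = 2^3 × 5 × 7
gcd(168, 936, 280) = 2^3 = 8.
nuts per bundle = 168 / 8 = 21.

21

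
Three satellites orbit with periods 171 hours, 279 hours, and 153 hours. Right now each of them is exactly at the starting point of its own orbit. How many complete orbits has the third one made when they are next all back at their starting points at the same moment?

They are all back at their starting positions together after one LCM of the periods.
171 = 3^2 × 19
279 = 3^2 × 31
153 = 3^2 × 17
LCM(171, 279, 153) = 3^2 × 17 × 19 × 31 = 90117.
Orbits for period 153: 90117 / 153 = 589.

589 orbits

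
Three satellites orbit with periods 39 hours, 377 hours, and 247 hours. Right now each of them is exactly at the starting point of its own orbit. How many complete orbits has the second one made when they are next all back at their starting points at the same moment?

57 orbits

The first common completion time is the LCM of the periods.
39 = 3 × 13
377 = 13 × 29
247 = 13 × 19
LCM(39, 377, 247) = 3 × 13 × 19 × 29 = 21489.
Orbits for period 377: 21489 / 377 = 57.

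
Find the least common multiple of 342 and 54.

342 = 2 × 3^2 × 19
54 = 2 × 3^3
LCM(342, 54) = 2 × 3^3 × 19 = 1026.

1026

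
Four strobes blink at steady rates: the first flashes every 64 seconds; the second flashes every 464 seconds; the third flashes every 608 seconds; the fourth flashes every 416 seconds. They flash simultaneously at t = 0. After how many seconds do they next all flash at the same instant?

We need the least common multiple of the intervals.
64 = 2^6
464 = 2^4 × 29
608 = 2^5 × 19
416 = 2^5 × 13
LCM(64, 464, 608, 416) = 2^6 × 13 × 19 × 29 = 458432.

458432 seconds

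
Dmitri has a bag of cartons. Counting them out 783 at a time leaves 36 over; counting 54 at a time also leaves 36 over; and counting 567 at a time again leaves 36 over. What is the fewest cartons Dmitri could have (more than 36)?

32922

N − 36 must be a common multiple of 783, 54, and 567.
783 = 3^3 × 29
54 = 2 × 3^3
567 = 3^4 × 7
LCM(783, 54, 567) = 2 × 3^4 × 7 × 29 = 32886.
Smallest N > 36 is LCM + 36 = 32886 + 36 = 32922.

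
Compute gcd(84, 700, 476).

84 = 2^2 × 3 × 7
700 = 2^2 × 5^2 × 7
476 = 2^2 × 7 × 17
gcd(84, 700, 476) = 2^2 × 7 = 28.

28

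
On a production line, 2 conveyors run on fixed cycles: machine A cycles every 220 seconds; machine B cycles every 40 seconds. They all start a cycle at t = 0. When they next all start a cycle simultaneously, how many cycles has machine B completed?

They are all back at their starting positions together after one LCM of the periods.
220 = 2^2 × 5 × 11
40 = 2^3 × 5
LCM(220, 40) = 2^3 × 5 × 11 = 440.
Cycles for period 40: 440 / 40 = 11.

11 cycles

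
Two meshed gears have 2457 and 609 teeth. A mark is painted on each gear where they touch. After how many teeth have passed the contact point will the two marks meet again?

71253 teeth

They coincide at every common multiple of the periods; the first is the LCM.
2457 = 3^3 × 7 × 13
609 = 3 × 7 × 29
LCM(2457, 609) = 3^3 × 7 × 13 × 29 = 71253.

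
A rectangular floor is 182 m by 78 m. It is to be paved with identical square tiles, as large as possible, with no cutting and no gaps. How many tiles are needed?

Tile side = gcd(182, 78).
182 = 2 × 7 × 13
78 = 2 × 3 × 13
gcd(182, 78) = 2 × 13 = 26.
Tiles: (182/26) × (78/26) = 7 × 3 = 21.

21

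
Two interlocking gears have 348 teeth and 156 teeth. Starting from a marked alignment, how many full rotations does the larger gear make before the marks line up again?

All finish a whole number of cycles simultaneously at t = LCM of the periods.
348 = 2^2 × 3 × 29
156 = 2^2 × 3 × 13
LCM(348, 156) = 2^2 × 3 × 13 × 29 = 4524.
Rotations for period 348: 4524 / 348 = 13.

13 rotations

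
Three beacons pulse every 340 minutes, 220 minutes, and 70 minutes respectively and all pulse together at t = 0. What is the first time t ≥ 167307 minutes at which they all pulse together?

Joint pulses occur at multiples of LCM(340, 220, 70).
340 = 2^2 × 5 × 17
220 = 2^2 × 5 × 11
70 = 2 × 5 × 7
LCM(340, 220, 70) = 2^2 × 5 × 7 × 11 × 17 = 26180.
Smallest multiple of 26180 that is ≥ 167307: ⌈167307/26180⌉ × 26180 = 7 × 26180 = 183260.

183260 minutes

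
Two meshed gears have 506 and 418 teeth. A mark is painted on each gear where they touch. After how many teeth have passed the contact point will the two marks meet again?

9614 teeth

The first simultaneous occurrence is after LCM of the individual periods.
506 = 2 × 11 × 23
418 = 2 × 11 × 19
LCM(506, 418) = 2 × 11 × 19 × 23 = 9614.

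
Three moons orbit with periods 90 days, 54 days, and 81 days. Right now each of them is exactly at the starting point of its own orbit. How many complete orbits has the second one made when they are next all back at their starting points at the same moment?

All finish a whole number of cycles simultaneously at t = LCM of the periods.
90 = 2 × 3^2 × 5
54 = 2 × 3^3
81 = 3^4
LCM(90, 54, 81) = 2 × 3^4 × 5 = 810.
Orbits for period 54: 810 / 54 = 15.

15 orbits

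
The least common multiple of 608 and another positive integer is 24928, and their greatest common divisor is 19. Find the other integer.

gcd × lcm = product of the two integers, so the other integer is (19 × 24928) / 608 = 779.

779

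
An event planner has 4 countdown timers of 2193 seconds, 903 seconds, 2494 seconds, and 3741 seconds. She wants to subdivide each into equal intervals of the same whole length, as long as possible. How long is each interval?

The interval must divide each timer length; the longest such is the gcd.
2193 = 3 × 17 × 43
903 = 3 × 7 × 43
2494 = 2 × 29 × 43
3741 = 3 × 29 × 43
gcd(2193, 903, 2494, 3741) = 43.

43 seconds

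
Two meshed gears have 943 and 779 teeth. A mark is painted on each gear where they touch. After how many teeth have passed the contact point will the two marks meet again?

17917 teeth

We need the least common multiple of the intervals.
943 = 23 × 41
779 = 19 × 41
LCM(943, 779) = 19 × 23 × 41 = 17917.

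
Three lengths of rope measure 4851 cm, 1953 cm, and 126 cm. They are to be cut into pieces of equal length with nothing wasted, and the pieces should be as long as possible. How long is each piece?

63 cm

The greatest length dividing all of 4851, 1953, and 126 is their gcd.
4851 = 3^2 × 7^2 × 11
1953 = 3^2 × 7 × 31
126 = 2 × 3^2 × 7
gcd(4851, 1953, 126) = 3^2 × 7 = 63.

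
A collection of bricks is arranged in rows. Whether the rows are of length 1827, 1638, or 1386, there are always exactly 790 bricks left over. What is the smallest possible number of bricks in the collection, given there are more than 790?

N − 790 must be a common multiple of 1827, 1638, and 1386.
1827 = 3^2 × 7 × 29
1638 = 2 × 3^2 × 7 × 13
1386 = 2 × 3^2 × 7 × 11
LCM(1827, 1638, 1386) = 2 × 3^2 × 7 × 11 × 13 × 29 = 522522.
Smallest N > 790 is LCM + 790 = 522522 + 790 = 523312.

523312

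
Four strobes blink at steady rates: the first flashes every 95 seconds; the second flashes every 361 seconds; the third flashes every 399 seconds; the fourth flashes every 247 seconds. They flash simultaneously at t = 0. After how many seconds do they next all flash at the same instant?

They coincide at every common multiple of the periods; the first is the LCM.
95 = 5 × 19
361 = 19^2
399 = 3 × 7 × 19
247 = 13 × 19
LCM(95, 361, 399, 247) = 3 × 5 × 7 × 13 × 19^2 = 492765.

492765 seconds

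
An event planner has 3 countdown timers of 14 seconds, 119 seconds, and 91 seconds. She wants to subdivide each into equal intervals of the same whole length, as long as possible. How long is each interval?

The interval must divide each timer length; the longest such is the gcd.
14 = 2 × 7
119 = 7 × 17
91 = 7 × 13
gcd(14, 119, 91) = 7.

7 seconds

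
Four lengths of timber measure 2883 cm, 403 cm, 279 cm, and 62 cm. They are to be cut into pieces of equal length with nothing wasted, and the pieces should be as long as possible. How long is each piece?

31 cm

Each piece length must divide every original length, so the longest possible is gcd(2883, 403, 279, 62).
2883 = 3 × 31^2
403 = 13 × 31
279 = 3^2 × 31
62 = 2 × 31
gcd(2883, 403, 279, 62) = 31.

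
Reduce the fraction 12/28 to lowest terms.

12 = 2^2 × 3
28 = 2^2 × 7
gcd(12, 28) = 2^2 = 4.
Divide numerator and denominator by 4: 12/28 = 3/7.

3/7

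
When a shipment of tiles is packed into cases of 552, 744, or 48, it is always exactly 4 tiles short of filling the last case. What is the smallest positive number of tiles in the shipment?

Being 4 short of a full case of size k means N ≡ −4 (mod k), i.e. N + 4 is a multiple of each size.
552 = 2^3 × 3 × 23
744 = 2^3 × 3 × 31
48 = 2^4 × 3
LCM(552, 744, 48) = 2^4 × 3 × 23 × 31 = 34224.
Smallest positive N is 34224 − 4 = 34220.

34220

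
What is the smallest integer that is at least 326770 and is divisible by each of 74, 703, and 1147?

348688

The integer must be a common multiple of 74, 703, and 1147, so a multiple of their LCM.
74 = 2 × 37
703 = 19 × 37
1147 = 31 × 37
LCM(74, 703, 1147) = 2 × 19 × 31 × 37 = 43586.
Smallest multiple of 43586 that is ≥ 326770: ⌈326770/43586⌉ × 43586 = 8 × 43586 = 348688.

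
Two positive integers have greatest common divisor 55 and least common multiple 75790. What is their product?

4168450

For any two positive integers, gcd × lcm = product = 55 × 75790 = 4168450.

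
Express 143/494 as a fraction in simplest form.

11/38

143 = 11 × 13
494 = 2 × 13 × 19
gcd(143, 494) = 13.
Divide numerator and denominator by 13: 143/494 = 11/38.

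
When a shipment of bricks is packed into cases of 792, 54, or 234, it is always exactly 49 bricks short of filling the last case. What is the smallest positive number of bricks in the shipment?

30839

Being 49 short of a full case of size k means N ≡ −49 (mod k), i.e. N + 49 is a multiple of each size.
792 = 2^3 × 3^2 × 11
54 = 2 × 3^3
234 = 2 × 3^2 × 13
LCM(792, 54, 234) = 2^3 × 3^3 × 11 × 13 = 30888.
Smallest positive N is 30888 − 49 = 30839.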